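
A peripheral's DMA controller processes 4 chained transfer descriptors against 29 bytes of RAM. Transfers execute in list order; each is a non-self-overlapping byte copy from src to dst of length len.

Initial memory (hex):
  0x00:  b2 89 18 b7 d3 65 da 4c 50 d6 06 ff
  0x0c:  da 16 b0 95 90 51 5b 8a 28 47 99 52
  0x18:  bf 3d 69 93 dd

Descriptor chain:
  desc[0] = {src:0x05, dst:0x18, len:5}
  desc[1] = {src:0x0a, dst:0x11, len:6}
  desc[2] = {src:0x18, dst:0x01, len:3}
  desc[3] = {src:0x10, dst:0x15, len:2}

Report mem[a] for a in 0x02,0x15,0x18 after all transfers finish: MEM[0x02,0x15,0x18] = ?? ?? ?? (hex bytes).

[0] 0x05->0x18 len=5 : 65 da 4c 50 d6
[1] 0x0a->0x11 len=6 : 06 ff da 16 b0 95
[2] 0x18->0x01 len=3 : 65 da 4c
[3] 0x10->0x15 len=2 : 90 06
query mem[0x02]=0xda, mem[0x15]=0x90, mem[0x18]=0x65

MEM[0x02,0x15,0x18] = da 90 65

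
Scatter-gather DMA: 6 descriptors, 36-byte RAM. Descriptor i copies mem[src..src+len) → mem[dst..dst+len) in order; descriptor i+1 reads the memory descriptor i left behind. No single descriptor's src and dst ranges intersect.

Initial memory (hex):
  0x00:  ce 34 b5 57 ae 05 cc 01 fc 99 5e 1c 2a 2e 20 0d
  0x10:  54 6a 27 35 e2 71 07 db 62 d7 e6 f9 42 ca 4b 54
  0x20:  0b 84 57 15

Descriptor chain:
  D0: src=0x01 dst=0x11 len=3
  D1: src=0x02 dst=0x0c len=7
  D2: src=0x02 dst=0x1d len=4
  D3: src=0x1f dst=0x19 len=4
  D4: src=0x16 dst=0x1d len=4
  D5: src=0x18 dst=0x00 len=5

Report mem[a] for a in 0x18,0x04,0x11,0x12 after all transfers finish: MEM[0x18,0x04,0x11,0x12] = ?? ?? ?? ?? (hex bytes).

  after D0: wrote 3B at 0x11 = 34b557
  after D1: wrote 7B at 0x0c = b557ae05cc01fc
  after D2: wrote 4B at 0x1d = b557ae05
  after D3: wrote 4B at 0x19 = ae058457
  after D4: wrote 4B at 0x1d = 07db62ae
  after D5: wrote 5B at 0x00 = 62ae058457
query mem[0x18]=0x62, mem[0x04]=0x57, mem[0x11]=0x01, mem[0x12]=0xfc

MEM[0x18,0x04,0x11,0x12] = 62 57 01 fc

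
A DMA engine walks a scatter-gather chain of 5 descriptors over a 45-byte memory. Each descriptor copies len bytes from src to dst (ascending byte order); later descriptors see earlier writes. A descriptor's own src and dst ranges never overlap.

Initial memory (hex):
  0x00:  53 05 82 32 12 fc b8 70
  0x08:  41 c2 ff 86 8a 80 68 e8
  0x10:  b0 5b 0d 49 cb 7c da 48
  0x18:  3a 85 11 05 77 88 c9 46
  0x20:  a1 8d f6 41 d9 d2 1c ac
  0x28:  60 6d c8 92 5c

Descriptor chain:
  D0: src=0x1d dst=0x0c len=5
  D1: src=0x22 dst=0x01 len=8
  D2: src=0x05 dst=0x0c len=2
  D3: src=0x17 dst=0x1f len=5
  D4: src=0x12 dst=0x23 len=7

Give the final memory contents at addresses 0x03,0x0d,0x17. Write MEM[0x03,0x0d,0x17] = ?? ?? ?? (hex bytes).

[0] 0x1d->0x0c len=5 : 88 c9 46 a1 8d
[1] 0x22->0x01 len=8 : f6 41 d9 d2 1c ac 60 6d
[2] 0x05->0x0c len=2 : 1c ac
[3] 0x17->0x1f len=5 : 48 3a 85 11 05
[4] 0x12->0x23 len=7 : 0d 49 cb 7c da 48 3a
query mem[0x03]=0xd9, mem[0x0d]=0xac, mem[0x17]=0x48

MEM[0x03,0x0d,0x17] = d9 ac 48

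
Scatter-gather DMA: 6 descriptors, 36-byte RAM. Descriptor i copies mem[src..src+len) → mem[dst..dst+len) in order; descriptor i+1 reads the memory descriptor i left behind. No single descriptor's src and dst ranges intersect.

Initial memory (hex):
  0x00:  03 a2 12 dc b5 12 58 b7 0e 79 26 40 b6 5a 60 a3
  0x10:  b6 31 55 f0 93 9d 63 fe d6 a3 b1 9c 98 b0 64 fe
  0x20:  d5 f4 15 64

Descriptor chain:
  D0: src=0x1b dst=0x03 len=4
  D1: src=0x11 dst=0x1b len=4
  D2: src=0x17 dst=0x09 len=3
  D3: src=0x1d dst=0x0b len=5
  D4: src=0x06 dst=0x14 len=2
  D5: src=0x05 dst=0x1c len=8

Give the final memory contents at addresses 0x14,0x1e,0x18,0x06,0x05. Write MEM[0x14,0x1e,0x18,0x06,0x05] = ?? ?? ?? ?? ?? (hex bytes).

D0: mem[0x03..0x06] <- [9c 98 b0 64]
D1: mem[0x1b..0x1e] <- [31 55 f0 93]
D2: mem[0x09..0x0b] <- [fe d6 a3]
D3: mem[0x0b..0x0f] <- [f0 93 fe d5 f4]
D4: mem[0x14..0x15] <- [64 b7]
D5: mem[0x1c..0x23] <- [b0 64 b7 0e fe d6 f0 93]
query mem[0x14]=0x64, mem[0x1e]=0xb7, mem[0x18]=0xd6, mem[0x06]=0x64, mem[0x05]=0xb0

MEM[0x14,0x1e,0x18,0x06,0x05] = 64 b7 d6 64 b0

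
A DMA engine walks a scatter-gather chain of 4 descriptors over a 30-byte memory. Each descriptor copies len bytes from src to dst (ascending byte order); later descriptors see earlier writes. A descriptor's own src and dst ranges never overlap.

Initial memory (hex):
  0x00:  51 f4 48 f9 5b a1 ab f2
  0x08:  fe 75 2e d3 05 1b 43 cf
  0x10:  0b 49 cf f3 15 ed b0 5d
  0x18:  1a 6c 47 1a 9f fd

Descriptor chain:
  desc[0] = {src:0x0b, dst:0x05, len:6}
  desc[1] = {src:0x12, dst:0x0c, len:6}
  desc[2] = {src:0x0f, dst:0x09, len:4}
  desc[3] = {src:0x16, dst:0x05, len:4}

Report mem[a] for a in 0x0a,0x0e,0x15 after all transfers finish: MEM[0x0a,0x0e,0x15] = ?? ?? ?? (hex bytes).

D0: mem[0x05..0x0a] <- [d3 05 1b 43 cf 0b]
D1: mem[0x0c..0x11] <- [cf f3 15 ed b0 5d]
D2: mem[0x09..0x0c] <- [ed b0 5d cf]
D3: mem[0x05..0x08] <- [b0 5d 1a 6c]
query mem[0x0a]=0xb0, mem[0x0e]=0x15, mem[0x15]=0xed

MEM[0x0a,0x0e,0x15] = b0 15 ed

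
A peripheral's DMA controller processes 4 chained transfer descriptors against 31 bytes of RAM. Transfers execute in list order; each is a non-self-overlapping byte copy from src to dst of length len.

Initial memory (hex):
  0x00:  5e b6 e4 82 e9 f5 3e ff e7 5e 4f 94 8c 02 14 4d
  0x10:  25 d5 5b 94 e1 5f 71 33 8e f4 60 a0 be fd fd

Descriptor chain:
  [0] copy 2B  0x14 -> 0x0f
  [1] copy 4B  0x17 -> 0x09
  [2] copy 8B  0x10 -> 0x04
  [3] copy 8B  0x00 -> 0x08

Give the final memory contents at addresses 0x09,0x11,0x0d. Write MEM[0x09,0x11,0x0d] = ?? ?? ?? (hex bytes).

  after D0: wrote 2B at 0x0f = e15f
  after D1: wrote 4B at 0x09 = 338ef460
  after D2: wrote 8B at 0x04 = 5fd55b94e15f7133
  after D3: wrote 8B at 0x08 = 5eb6e4825fd55b94
query mem[0x09]=0xb6, mem[0x11]=0xd5, mem[0x0d]=0xd5

MEM[0x09,0x11,0x0d] = b6 d5 d5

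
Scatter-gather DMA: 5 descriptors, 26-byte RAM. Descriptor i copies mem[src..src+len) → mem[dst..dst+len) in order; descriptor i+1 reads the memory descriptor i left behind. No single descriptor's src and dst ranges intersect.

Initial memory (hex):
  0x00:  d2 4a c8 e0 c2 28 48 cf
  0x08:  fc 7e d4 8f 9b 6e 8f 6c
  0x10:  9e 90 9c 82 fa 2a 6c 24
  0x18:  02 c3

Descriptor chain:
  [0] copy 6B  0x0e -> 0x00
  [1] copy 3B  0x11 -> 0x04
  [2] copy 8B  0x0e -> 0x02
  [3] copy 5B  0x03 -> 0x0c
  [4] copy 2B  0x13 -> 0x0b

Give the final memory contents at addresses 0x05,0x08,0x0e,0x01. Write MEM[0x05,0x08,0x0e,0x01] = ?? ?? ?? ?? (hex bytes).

MEM[0x05,0x08,0x0e,0x01] = 90 fa 90 6c

#0 dst[0x00+6] := {0x8f,0x6c,0x9e,0x90,0x9c,0x82}
#1 dst[0x04+3] := {0x90,0x9c,0x82}
#2 dst[0x02+8] := {0x8f,0x6c,0x9e,0x90,0x9c,0x82,0xfa,0x2a}
#3 dst[0x0c+5] := {0x6c,0x9e,0x90,0x9c,0x82}
#4 dst[0x0b+2] := {0x82,0xfa}
query mem[0x05]=0x90, mem[0x08]=0xfa, mem[0x0e]=0x90, mem[0x01]=0x6c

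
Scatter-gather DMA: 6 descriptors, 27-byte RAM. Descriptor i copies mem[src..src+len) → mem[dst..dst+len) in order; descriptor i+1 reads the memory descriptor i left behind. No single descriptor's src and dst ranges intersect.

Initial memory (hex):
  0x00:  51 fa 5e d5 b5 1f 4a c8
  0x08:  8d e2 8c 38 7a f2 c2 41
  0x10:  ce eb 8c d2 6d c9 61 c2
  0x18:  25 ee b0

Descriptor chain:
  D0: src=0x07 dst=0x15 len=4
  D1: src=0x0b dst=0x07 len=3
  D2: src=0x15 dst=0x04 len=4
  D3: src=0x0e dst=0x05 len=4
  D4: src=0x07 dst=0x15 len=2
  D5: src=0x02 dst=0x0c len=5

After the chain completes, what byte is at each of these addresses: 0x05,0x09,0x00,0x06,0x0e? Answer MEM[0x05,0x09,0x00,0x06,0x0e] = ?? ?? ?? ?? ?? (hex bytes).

MEM[0x05,0x09,0x00,0x06,0x0e] = c2 f2 51 41 c8

[0] 0x07->0x15 len=4 : c8 8d e2 8c
[1] 0x0b->0x07 len=3 : 38 7a f2
[2] 0x15->0x04 len=4 : c8 8d e2 8c
[3] 0x0e->0x05 len=4 : c2 41 ce eb
[4] 0x07->0x15 len=2 : ce eb
[5] 0x02->0x0c len=5 : 5e d5 c8 c2 41
query mem[0x05]=0xc2, mem[0x09]=0xf2, mem[0x00]=0x51, mem[0x06]=0x41, mem[0x0e]=0xc8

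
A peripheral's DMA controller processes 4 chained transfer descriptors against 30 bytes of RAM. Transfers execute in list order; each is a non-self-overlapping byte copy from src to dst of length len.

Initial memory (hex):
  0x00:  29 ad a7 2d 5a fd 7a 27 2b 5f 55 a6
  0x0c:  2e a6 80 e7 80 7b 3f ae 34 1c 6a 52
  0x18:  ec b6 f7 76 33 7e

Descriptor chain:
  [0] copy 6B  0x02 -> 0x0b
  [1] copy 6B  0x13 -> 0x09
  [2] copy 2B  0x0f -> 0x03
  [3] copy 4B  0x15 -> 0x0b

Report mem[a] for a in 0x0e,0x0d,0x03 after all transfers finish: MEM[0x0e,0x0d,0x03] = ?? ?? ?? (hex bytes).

MEM[0x0e,0x0d,0x03] = ec 52 7a

D0: mem[0x0b..0x10] <- [a7 2d 5a fd 7a 27]
D1: mem[0x09..0x0e] <- [ae 34 1c 6a 52 ec]
D2: mem[0x03..0x04] <- [7a 27]
D3: mem[0x0b..0x0e] <- [1c 6a 52 ec]
query mem[0x0e]=0xec, mem[0x0d]=0x52, mem[0x03]=0x7a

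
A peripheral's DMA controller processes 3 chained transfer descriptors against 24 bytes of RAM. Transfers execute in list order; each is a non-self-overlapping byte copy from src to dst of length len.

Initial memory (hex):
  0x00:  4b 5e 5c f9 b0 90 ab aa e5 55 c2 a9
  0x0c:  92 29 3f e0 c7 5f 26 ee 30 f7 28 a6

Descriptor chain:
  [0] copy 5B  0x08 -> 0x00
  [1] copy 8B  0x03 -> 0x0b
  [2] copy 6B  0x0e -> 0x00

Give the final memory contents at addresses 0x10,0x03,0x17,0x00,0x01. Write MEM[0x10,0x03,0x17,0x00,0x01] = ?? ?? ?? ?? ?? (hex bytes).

MEM[0x10,0x03,0x17,0x00,0x01] = e5 55 a6 ab aa

  after D0: wrote 5B at 0x00 = e555c2a992
  after D1: wrote 8B at 0x0b = a99290abaae555c2
  after D2: wrote 6B at 0x00 = abaae555c2ee
query mem[0x10]=0xe5, mem[0x03]=0x55, mem[0x17]=0xa6, mem[0x00]=0xab, mem[0x01]=0xaa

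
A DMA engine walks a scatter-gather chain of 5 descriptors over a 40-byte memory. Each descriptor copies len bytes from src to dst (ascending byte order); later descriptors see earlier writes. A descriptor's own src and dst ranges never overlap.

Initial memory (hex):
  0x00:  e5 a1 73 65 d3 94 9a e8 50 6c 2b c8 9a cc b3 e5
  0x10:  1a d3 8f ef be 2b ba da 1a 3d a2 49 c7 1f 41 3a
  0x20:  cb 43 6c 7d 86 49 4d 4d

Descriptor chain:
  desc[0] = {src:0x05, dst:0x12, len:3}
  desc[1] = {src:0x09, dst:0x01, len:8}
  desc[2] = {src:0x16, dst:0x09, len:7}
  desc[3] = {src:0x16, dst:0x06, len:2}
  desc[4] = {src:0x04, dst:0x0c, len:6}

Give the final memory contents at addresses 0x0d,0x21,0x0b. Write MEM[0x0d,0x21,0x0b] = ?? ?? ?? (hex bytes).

MEM[0x0d,0x21,0x0b] = cc 43 1a

  after D0: wrote 3B at 0x12 = 949ae8
  after D1: wrote 8B at 0x01 = 6c2bc89accb3e51a
  after D2: wrote 7B at 0x09 = bada1a3da249c7
  after D3: wrote 2B at 0x06 = bada
  after D4: wrote 6B at 0x0c = 9accbada1aba
query mem[0x0d]=0xcc, mem[0x21]=0x43, mem[0x0b]=0x1a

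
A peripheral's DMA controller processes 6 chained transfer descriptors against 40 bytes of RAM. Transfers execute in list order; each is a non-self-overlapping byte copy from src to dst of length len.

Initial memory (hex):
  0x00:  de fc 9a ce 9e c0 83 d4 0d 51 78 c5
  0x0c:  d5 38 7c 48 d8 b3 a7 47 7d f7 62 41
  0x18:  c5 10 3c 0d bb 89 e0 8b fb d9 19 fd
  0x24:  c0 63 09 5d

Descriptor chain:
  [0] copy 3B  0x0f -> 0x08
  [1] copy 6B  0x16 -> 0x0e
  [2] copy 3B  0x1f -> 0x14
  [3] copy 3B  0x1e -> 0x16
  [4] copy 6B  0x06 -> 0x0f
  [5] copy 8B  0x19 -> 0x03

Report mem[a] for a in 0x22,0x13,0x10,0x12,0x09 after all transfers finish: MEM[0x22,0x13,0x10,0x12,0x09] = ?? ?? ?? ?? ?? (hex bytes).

MEM[0x22,0x13,0x10,0x12,0x09] = 19 b3 d4 d8 8b

[0] 0x0f->0x08 len=3 : 48 d8 b3
[1] 0x16->0x0e len=6 : 62 41 c5 10 3c 0d
[2] 0x1f->0x14 len=3 : 8b fb d9
[3] 0x1e->0x16 len=3 : e0 8b fb
[4] 0x06->0x0f len=6 : 83 d4 48 d8 b3 c5
[5] 0x19->0x03 len=8 : 10 3c 0d bb 89 e0 8b fb
query mem[0x22]=0x19, mem[0x13]=0xb3, mem[0x10]=0xd4, mem[0x12]=0xd8, mem[0x09]=0x8b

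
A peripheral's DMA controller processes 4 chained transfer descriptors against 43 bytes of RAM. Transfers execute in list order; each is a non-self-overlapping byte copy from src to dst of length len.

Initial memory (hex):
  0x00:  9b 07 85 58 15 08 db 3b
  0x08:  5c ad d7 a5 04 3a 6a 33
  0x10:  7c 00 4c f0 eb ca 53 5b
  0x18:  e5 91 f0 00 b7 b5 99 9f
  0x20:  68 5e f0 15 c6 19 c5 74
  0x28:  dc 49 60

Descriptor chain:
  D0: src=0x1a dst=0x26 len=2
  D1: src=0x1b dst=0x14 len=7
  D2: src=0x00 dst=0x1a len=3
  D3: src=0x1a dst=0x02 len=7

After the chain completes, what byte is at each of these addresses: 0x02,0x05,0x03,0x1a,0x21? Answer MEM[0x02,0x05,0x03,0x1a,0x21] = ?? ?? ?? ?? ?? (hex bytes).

  after D0: wrote 2B at 0x26 = f000
  after D1: wrote 7B at 0x14 = 00b7b5999f685e
  after D2: wrote 3B at 0x1a = 9b0785
  after D3: wrote 7B at 0x02 = 9b0785b5999f68
query mem[0x02]=0x9b, mem[0x05]=0xb5, mem[0x03]=0x07, mem[0x1a]=0x9b, mem[0x21]=0x5e

MEM[0x02,0x05,0x03,0x1a,0x21] = 9b b5 07 9b 5e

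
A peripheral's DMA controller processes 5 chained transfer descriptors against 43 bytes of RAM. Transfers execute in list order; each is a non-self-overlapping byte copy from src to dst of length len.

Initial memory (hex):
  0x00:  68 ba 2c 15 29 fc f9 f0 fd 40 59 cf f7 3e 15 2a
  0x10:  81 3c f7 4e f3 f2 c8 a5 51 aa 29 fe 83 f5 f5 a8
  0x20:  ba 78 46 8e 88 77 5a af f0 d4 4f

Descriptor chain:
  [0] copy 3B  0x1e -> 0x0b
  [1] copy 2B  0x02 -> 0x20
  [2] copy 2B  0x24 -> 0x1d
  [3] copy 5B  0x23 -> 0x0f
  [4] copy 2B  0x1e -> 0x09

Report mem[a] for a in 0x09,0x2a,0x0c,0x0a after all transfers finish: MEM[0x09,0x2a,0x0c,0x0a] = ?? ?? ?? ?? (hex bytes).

MEM[0x09,0x2a,0x0c,0x0a] = 77 4f a8 a8

#0 dst[0x0b+3] := {0xf5,0xa8,0xba}
#1 dst[0x20+2] := {0x2c,0x15}
#2 dst[0x1d+2] := {0x88,0x77}
#3 dst[0x0f+5] := {0x8e,0x88,0x77,0x5a,0xaf}
#4 dst[0x09+2] := {0x77,0xa8}
query mem[0x09]=0x77, mem[0x2a]=0x4f, mem[0x0c]=0xa8, mem[0x0a]=0xa8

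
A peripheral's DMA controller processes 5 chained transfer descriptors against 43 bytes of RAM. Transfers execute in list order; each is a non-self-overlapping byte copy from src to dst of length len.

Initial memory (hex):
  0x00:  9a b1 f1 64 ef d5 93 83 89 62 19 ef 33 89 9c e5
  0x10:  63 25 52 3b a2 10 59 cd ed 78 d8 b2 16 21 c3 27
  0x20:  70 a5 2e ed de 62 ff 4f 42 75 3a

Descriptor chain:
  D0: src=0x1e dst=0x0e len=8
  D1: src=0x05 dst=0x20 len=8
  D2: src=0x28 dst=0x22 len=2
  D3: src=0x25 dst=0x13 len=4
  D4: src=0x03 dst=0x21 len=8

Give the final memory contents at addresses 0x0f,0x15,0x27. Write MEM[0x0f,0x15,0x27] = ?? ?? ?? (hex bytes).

[0] 0x1e->0x0e len=8 : c3 27 70 a5 2e ed de 62
[1] 0x05->0x20 len=8 : d5 93 83 89 62 19 ef 33
[2] 0x28->0x22 len=2 : 42 75
[3] 0x25->0x13 len=4 : 19 ef 33 42
[4] 0x03->0x21 len=8 : 64 ef d5 93 83 89 62 19
query mem[0x0f]=0x27, mem[0x15]=0x33, mem[0x27]=0x62

MEM[0x0f,0x15,0x27] = 27 33 62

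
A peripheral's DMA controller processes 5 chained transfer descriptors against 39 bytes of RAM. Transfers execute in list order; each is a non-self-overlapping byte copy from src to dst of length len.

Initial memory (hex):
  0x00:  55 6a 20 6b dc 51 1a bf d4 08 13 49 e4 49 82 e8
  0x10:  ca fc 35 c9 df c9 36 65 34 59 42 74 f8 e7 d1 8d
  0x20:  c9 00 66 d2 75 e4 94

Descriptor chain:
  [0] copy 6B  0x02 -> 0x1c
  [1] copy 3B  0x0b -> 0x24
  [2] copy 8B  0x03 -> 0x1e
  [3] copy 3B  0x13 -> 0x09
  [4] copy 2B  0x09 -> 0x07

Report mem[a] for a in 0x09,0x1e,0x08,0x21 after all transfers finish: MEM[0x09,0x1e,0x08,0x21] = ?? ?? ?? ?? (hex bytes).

MEM[0x09,0x1e,0x08,0x21] = c9 6b df 1a

  after D0: wrote 6B at 0x1c = 206bdc511abf
  after D1: wrote 3B at 0x24 = 49e449
  after D2: wrote 8B at 0x1e = 6bdc511abfd40813
  after D3: wrote 3B at 0x09 = c9dfc9
  after D4: wrote 2B at 0x07 = c9df
query mem[0x09]=0xc9, mem[0x1e]=0x6b, mem[0x08]=0xdf, mem[0x21]=0x1a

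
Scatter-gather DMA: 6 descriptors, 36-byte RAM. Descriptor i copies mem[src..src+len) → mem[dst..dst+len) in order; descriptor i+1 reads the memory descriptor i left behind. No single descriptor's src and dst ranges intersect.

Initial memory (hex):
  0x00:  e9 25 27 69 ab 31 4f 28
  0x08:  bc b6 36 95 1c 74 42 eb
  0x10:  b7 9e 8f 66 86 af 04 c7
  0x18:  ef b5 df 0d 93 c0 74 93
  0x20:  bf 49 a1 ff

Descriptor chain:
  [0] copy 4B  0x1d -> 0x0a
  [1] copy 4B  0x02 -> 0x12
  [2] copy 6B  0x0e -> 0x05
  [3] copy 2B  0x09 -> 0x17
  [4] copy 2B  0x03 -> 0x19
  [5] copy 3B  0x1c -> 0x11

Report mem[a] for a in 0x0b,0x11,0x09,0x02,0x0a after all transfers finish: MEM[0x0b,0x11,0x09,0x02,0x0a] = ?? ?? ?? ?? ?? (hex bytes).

MEM[0x0b,0x11,0x09,0x02,0x0a] = 74 93 27 27 69

[0] 0x1d->0x0a len=4 : c0 74 93 bf
[1] 0x02->0x12 len=4 : 27 69 ab 31
[2] 0x0e->0x05 len=6 : 42 eb b7 9e 27 69
[3] 0x09->0x17 len=2 : 27 69
[4] 0x03->0x19 len=2 : 69 ab
[5] 0x1c->0x11 len=3 : 93 c0 74
query mem[0x0b]=0x74, mem[0x11]=0x93, mem[0x09]=0x27, mem[0x02]=0x27, mem[0x0a]=0x69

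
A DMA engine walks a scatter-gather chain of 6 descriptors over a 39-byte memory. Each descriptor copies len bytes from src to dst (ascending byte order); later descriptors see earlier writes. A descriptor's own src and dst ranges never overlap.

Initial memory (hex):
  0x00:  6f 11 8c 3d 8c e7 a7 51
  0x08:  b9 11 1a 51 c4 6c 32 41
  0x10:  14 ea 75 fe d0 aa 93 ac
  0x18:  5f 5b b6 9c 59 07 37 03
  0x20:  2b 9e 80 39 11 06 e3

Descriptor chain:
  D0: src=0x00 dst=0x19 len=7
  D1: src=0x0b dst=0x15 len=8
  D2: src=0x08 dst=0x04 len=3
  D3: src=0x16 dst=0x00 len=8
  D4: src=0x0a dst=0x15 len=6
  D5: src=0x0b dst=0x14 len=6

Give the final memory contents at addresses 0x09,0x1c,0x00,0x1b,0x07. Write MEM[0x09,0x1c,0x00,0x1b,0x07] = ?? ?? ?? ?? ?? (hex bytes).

D0: mem[0x19..0x1f] <- [6f 11 8c 3d 8c e7 a7]
D1: mem[0x15..0x1c] <- [51 c4 6c 32 41 14 ea 75]
D2: mem[0x04..0x06] <- [b9 11 1a]
D3: mem[0x00..0x07] <- [c4 6c 32 41 14 ea 75 8c]
D4: mem[0x15..0x1a] <- [1a 51 c4 6c 32 41]
D5: mem[0x14..0x19] <- [51 c4 6c 32 41 14]
query mem[0x09]=0x11, mem[0x1c]=0x75, mem[0x00]=0xc4, mem[0x1b]=0xea, mem[0x07]=0x8c

MEM[0x09,0x1c,0x00,0x1b,0x07] = 11 75 c4 ea 8c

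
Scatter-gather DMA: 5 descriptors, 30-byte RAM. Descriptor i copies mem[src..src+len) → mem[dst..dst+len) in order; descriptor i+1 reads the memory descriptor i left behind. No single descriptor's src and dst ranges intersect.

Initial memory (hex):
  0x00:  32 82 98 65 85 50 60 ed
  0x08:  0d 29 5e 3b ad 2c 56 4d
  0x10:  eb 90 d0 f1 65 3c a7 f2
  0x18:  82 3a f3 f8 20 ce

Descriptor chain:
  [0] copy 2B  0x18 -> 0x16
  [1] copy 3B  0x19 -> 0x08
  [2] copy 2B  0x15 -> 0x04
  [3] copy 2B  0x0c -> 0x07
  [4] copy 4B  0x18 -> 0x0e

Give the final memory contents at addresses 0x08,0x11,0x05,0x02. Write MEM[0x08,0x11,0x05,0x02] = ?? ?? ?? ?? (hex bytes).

MEM[0x08,0x11,0x05,0x02] = 2c f8 82 98

[0] 0x18->0x16 len=2 : 82 3a
[1] 0x19->0x08 len=3 : 3a f3 f8
[2] 0x15->0x04 len=2 : 3c 82
[3] 0x0c->0x07 len=2 : ad 2c
[4] 0x18->0x0e len=4 : 82 3a f3 f8
query mem[0x08]=0x2c, mem[0x11]=0xf8, mem[0x05]=0x82, mem[0x02]=0x98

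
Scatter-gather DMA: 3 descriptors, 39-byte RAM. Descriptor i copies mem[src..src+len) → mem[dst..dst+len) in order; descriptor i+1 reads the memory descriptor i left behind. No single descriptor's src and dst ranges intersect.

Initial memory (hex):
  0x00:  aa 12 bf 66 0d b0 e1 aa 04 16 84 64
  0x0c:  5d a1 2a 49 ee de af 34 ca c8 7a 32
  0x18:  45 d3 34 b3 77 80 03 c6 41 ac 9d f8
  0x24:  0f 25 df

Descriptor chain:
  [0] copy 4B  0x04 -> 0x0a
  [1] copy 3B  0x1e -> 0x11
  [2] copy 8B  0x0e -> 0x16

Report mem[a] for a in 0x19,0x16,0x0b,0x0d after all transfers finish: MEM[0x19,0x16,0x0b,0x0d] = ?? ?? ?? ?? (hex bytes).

MEM[0x19,0x16,0x0b,0x0d] = 03 2a b0 aa

#0 dst[0x0a+4] := {0x0d,0xb0,0xe1,0xaa}
#1 dst[0x11+3] := {0x03,0xc6,0x41}
#2 dst[0x16+8] := {0x2a,0x49,0xee,0x03,0xc6,0x41,0xca,0xc8}
query mem[0x19]=0x03, mem[0x16]=0x2a, mem[0x0b]=0xb0, mem[0x0d]=0xaa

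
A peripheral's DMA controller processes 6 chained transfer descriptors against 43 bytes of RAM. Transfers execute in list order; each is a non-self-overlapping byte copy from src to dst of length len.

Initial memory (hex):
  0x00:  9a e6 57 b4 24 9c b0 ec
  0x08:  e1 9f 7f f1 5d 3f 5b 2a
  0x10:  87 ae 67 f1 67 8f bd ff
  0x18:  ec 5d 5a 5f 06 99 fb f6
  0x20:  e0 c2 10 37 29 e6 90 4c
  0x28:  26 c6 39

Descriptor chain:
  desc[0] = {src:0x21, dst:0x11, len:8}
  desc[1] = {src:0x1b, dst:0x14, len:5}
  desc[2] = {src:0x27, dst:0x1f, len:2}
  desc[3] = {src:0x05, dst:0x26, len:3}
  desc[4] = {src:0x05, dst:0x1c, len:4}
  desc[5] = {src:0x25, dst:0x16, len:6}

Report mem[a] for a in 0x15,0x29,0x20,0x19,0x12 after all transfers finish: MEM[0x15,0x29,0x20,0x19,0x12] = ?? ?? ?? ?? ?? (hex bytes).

D0: mem[0x11..0x18] <- [c2 10 37 29 e6 90 4c 26]
D1: mem[0x14..0x18] <- [5f 06 99 fb f6]
D2: mem[0x1f..0x20] <- [4c 26]
D3: mem[0x26..0x28] <- [9c b0 ec]
D4: mem[0x1c..0x1f] <- [9c b0 ec e1]
D5: mem[0x16..0x1b] <- [e6 9c b0 ec c6 39]
query mem[0x15]=0x06, mem[0x29]=0xc6, mem[0x20]=0x26, mem[0x19]=0xec, mem[0x12]=0x10

MEM[0x15,0x29,0x20,0x19,0x12] = 06 c6 26 ec 10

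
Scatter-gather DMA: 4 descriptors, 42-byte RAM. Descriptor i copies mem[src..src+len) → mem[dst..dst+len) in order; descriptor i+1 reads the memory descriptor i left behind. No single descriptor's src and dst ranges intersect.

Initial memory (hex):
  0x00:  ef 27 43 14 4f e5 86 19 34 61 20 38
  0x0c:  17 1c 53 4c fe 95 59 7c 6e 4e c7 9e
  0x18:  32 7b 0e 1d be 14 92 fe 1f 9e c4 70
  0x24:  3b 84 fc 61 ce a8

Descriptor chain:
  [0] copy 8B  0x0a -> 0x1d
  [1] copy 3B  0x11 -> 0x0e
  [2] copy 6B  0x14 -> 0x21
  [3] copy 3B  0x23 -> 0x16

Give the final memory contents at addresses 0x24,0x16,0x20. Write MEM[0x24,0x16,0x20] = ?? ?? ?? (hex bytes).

MEM[0x24,0x16,0x20] = 9e c7 1c

D0: mem[0x1d..0x24] <- [20 38 17 1c 53 4c fe 95]
D1: mem[0x0e..0x10] <- [95 59 7c]
D2: mem[0x21..0x26] <- [6e 4e c7 9e 32 7b]
D3: mem[0x16..0x18] <- [c7 9e 32]
query mem[0x24]=0x9e, mem[0x16]=0xc7, mem[0x20]=0x1c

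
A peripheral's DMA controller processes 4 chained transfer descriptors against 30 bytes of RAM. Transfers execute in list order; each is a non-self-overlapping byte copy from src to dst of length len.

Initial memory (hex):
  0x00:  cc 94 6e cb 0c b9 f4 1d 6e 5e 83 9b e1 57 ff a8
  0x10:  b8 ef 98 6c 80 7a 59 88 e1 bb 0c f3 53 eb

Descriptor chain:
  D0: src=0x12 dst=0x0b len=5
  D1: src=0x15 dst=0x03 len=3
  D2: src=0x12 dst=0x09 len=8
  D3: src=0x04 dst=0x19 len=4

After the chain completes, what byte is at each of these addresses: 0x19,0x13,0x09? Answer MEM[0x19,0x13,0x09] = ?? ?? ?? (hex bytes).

[0] 0x12->0x0b len=5 : 98 6c 80 7a 59
[1] 0x15->0x03 len=3 : 7a 59 88
[2] 0x12->0x09 len=8 : 98 6c 80 7a 59 88 e1 bb
[3] 0x04->0x19 len=4 : 59 88 f4 1d
query mem[0x19]=0x59, mem[0x13]=0x6c, mem[0x09]=0x98

MEM[0x19,0x13,0x09] = 59 6c 98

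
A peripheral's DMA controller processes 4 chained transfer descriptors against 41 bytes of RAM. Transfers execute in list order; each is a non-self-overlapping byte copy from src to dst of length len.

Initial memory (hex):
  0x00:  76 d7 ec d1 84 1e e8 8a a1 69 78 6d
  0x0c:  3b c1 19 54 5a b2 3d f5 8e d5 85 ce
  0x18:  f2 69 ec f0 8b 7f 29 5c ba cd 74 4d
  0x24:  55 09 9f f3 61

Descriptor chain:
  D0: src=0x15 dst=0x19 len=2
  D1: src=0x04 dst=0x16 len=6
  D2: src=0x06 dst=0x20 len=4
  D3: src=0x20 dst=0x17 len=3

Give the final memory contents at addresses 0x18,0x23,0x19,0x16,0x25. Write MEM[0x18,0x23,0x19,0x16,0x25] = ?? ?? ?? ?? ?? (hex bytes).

MEM[0x18,0x23,0x19,0x16,0x25] = 8a 69 a1 84 09

[0] 0x15->0x19 len=2 : d5 85
[1] 0x04->0x16 len=6 : 84 1e e8 8a a1 69
[2] 0x06->0x20 len=4 : e8 8a a1 69
[3] 0x20->0x17 len=3 : e8 8a a1
query mem[0x18]=0x8a, mem[0x23]=0x69, mem[0x19]=0xa1, mem[0x16]=0x84, mem[0x25]=0x09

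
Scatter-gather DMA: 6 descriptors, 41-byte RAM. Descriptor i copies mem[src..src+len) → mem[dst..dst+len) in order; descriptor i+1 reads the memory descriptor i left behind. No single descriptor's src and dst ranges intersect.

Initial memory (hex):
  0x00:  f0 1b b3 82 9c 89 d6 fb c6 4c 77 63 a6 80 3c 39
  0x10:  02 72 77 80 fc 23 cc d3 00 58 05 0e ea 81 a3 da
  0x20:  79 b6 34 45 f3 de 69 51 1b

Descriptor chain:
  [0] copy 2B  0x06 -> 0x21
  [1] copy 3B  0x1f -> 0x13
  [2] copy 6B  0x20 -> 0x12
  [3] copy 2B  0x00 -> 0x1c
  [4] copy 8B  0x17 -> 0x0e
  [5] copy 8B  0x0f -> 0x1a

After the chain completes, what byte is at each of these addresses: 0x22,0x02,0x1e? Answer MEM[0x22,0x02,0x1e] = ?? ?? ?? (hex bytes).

MEM[0x22,0x02,0x1e] = fb b3 f0

D0: mem[0x21..0x22] <- [d6 fb]
D1: mem[0x13..0x15] <- [da 79 d6]
D2: mem[0x12..0x17] <- [79 d6 fb 45 f3 de]
D3: mem[0x1c..0x1d] <- [f0 1b]
D4: mem[0x0e..0x15] <- [de 00 58 05 0e f0 1b a3]
D5: mem[0x1a..0x21] <- [00 58 05 0e f0 1b a3 f3]
query mem[0x22]=0xfb, mem[0x02]=0xb3, mem[0x1e]=0xf0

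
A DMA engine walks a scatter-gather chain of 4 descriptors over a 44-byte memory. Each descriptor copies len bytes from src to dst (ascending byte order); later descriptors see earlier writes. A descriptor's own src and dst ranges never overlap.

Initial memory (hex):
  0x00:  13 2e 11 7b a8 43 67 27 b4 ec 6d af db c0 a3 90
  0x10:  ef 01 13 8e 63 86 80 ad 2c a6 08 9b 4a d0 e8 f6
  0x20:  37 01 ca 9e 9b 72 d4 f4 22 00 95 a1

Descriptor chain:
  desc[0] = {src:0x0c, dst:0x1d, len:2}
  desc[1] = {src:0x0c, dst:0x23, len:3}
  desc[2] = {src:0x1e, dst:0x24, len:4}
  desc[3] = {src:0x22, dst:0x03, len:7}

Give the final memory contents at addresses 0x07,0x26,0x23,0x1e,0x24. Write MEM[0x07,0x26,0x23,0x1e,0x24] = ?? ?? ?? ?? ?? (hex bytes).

MEM[0x07,0x26,0x23,0x1e,0x24] = 37 37 db c0 c0

D0: mem[0x1d..0x1e] <- [db c0]
D1: mem[0x23..0x25] <- [db c0 a3]
D2: mem[0x24..0x27] <- [c0 f6 37 01]
D3: mem[0x03..0x09] <- [ca db c0 f6 37 01 22]
query mem[0x07]=0x37, mem[0x26]=0x37, mem[0x23]=0xdb, mem[0x1e]=0xc0, mem[0x24]=0xc0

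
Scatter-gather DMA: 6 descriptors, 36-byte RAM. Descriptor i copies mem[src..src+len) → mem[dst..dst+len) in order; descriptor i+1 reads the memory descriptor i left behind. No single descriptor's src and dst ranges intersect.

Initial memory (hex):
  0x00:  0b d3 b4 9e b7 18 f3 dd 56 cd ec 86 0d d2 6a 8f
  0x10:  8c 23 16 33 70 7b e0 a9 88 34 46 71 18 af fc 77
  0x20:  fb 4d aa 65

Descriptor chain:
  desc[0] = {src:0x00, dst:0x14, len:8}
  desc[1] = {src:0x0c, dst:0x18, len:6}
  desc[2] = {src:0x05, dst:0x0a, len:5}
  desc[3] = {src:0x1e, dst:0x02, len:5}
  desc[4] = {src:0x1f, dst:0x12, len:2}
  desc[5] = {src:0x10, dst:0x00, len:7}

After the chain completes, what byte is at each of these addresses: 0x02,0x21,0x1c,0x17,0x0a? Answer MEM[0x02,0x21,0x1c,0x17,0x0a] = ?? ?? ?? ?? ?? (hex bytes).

MEM[0x02,0x21,0x1c,0x17,0x0a] = 77 4d 8c 9e 18

[0] 0x00->0x14 len=8 : 0b d3 b4 9e b7 18 f3 dd
[1] 0x0c->0x18 len=6 : 0d d2 6a 8f 8c 23
[2] 0x05->0x0a len=5 : 18 f3 dd 56 cd
[3] 0x1e->0x02 len=5 : fc 77 fb 4d aa
[4] 0x1f->0x12 len=2 : 77 fb
[5] 0x10->0x00 len=7 : 8c 23 77 fb 0b d3 b4
query mem[0x02]=0x77, mem[0x21]=0x4d, mem[0x1c]=0x8c, mem[0x17]=0x9e, mem[0x0a]=0x18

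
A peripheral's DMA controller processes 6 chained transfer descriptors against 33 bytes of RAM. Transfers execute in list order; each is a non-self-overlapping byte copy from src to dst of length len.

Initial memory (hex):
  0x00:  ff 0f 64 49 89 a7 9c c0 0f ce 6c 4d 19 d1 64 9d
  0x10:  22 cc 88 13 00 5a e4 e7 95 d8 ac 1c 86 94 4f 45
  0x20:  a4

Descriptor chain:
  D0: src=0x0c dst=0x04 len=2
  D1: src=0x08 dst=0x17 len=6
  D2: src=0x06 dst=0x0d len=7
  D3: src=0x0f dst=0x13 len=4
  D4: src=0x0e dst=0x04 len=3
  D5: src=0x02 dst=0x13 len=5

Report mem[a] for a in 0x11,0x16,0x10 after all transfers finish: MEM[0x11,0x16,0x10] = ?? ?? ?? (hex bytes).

#0 dst[0x04+2] := {0x19,0xd1}
#1 dst[0x17+6] := {0x0f,0xce,0x6c,0x4d,0x19,0xd1}
#2 dst[0x0d+7] := {0x9c,0xc0,0x0f,0xce,0x6c,0x4d,0x19}
#3 dst[0x13+4] := {0x0f,0xce,0x6c,0x4d}
#4 dst[0x04+3] := {0xc0,0x0f,0xce}
#5 dst[0x13+5] := {0x64,0x49,0xc0,0x0f,0xce}
query mem[0x11]=0x6c, mem[0x16]=0x0f, mem[0x10]=0xce

MEM[0x11,0x16,0x10] = 6c 0f ce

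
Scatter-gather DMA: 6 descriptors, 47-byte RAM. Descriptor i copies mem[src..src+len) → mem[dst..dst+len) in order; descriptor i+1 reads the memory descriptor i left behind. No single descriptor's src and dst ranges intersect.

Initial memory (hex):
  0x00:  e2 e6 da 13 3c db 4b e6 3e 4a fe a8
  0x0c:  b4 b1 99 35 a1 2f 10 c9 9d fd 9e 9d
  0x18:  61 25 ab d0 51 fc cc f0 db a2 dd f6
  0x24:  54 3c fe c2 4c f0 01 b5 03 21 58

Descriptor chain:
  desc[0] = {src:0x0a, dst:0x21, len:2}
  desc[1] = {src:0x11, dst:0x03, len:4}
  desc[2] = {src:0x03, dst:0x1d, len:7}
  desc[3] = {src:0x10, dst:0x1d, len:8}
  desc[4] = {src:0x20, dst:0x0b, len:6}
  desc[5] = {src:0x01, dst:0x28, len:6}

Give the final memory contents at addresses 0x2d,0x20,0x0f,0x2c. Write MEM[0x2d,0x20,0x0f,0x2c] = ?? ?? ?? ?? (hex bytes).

MEM[0x2d,0x20,0x0f,0x2c] = 9d c9 9d c9

D0: mem[0x21..0x22] <- [fe a8]
D1: mem[0x03..0x06] <- [2f 10 c9 9d]
D2: mem[0x1d..0x23] <- [2f 10 c9 9d e6 3e 4a]
D3: mem[0x1d..0x24] <- [a1 2f 10 c9 9d fd 9e 9d]
D4: mem[0x0b..0x10] <- [c9 9d fd 9e 9d 3c]
D5: mem[0x28..0x2d] <- [e6 da 2f 10 c9 9d]
query mem[0x2d]=0x9d, mem[0x20]=0xc9, mem[0x0f]=0x9d, mem[0x2c]=0xc9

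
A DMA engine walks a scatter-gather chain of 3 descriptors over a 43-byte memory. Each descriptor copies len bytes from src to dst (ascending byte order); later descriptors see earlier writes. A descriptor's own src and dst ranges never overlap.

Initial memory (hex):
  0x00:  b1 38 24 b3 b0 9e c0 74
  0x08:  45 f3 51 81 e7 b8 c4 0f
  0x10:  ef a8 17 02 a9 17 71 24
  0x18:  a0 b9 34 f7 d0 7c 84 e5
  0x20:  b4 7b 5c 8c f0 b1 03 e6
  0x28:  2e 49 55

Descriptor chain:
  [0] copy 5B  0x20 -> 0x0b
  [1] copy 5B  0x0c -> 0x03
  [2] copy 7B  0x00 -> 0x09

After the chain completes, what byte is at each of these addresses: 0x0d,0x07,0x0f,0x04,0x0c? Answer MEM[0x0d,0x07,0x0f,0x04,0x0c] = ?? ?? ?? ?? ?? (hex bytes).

[0] 0x20->0x0b len=5 : b4 7b 5c 8c f0
[1] 0x0c->0x03 len=5 : 7b 5c 8c f0 ef
[2] 0x00->0x09 len=7 : b1 38 24 7b 5c 8c f0
query mem[0x0d]=0x5c, mem[0x07]=0xef, mem[0x0f]=0xf0, mem[0x04]=0x5c, mem[0x0c]=0x7b

MEM[0x0d,0x07,0x0f,0x04,0x0c] = 5c ef f0 5c 7b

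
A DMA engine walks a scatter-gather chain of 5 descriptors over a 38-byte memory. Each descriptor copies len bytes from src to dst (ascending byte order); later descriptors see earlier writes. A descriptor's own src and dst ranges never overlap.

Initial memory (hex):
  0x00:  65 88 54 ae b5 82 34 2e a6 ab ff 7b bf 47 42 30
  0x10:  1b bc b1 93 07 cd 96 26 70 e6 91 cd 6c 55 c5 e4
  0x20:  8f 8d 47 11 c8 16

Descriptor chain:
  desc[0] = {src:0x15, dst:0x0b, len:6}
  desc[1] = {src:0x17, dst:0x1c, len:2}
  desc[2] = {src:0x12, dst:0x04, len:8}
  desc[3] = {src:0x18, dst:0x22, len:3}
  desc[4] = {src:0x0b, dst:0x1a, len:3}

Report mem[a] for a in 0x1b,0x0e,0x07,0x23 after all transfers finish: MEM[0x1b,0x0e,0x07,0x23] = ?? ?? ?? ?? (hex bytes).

D0: mem[0x0b..0x10] <- [cd 96 26 70 e6 91]
D1: mem[0x1c..0x1d] <- [26 70]
D2: mem[0x04..0x0b] <- [b1 93 07 cd 96 26 70 e6]
D3: mem[0x22..0x24] <- [70 e6 91]
D4: mem[0x1a..0x1c] <- [e6 96 26]
query mem[0x1b]=0x96, mem[0x0e]=0x70, mem[0x07]=0xcd, mem[0x23]=0xe6

MEM[0x1b,0x0e,0x07,0x23] = 96 70 cd e6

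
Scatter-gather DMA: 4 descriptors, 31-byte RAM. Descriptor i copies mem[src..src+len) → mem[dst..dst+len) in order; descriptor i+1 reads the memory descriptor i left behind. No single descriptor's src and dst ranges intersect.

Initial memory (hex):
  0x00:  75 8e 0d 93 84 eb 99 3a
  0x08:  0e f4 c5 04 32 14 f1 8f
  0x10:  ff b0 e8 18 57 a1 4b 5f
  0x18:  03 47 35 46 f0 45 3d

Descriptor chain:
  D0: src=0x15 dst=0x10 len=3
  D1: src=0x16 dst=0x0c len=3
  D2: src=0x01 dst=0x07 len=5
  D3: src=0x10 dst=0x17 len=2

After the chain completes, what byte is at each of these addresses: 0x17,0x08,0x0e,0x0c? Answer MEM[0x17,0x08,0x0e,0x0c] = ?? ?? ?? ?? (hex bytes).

MEM[0x17,0x08,0x0e,0x0c] = a1 0d 03 4b

D0: mem[0x10..0x12] <- [a1 4b 5f]
D1: mem[0x0c..0x0e] <- [4b 5f 03]
D2: mem[0x07..0x0b] <- [8e 0d 93 84 eb]
D3: mem[0x17..0x18] <- [a1 4b]
query mem[0x17]=0xa1, mem[0x08]=0x0d, mem[0x0e]=0x03, mem[0x0c]=0x4b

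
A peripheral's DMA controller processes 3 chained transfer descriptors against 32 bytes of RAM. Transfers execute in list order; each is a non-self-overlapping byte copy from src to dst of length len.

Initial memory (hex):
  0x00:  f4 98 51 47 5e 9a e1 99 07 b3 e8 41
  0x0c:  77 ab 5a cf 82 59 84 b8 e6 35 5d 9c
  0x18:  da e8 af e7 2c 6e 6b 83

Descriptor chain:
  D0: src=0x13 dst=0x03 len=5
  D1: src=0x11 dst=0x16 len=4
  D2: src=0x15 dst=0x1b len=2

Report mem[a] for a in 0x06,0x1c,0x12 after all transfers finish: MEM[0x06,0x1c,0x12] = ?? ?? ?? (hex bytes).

MEM[0x06,0x1c,0x12] = 5d 59 84

#0 dst[0x03+5] := {0xb8,0xe6,0x35,0x5d,0x9c}
#1 dst[0x16+4] := {0x59,0x84,0xb8,0xe6}
#2 dst[0x1b+2] := {0x35,0x59}
query mem[0x06]=0x5d, mem[0x1c]=0x59, mem[0x12]=0x84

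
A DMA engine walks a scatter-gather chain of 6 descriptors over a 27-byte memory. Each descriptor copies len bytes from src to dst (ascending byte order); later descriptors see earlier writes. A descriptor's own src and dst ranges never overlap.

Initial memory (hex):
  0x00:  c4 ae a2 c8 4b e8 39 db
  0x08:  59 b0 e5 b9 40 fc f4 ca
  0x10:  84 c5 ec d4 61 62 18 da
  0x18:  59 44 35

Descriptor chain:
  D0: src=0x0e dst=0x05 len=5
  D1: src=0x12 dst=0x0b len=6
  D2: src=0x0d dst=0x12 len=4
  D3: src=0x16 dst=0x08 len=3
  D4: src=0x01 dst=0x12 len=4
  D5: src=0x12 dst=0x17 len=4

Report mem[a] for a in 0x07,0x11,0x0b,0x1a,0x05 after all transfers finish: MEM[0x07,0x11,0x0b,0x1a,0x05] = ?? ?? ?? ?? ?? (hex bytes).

MEM[0x07,0x11,0x0b,0x1a,0x05] = 84 c5 ec 4b f4

  after D0: wrote 5B at 0x05 = f4ca84c5ec
  after D1: wrote 6B at 0x0b = ecd4616218da
  after D2: wrote 4B at 0x12 = 616218da
  after D3: wrote 3B at 0x08 = 18da59
  after D4: wrote 4B at 0x12 = aea2c84b
  after D5: wrote 4B at 0x17 = aea2c84b
query mem[0x07]=0x84, mem[0x11]=0xc5, mem[0x0b]=0xec, mem[0x1a]=0x4b, mem[0x05]=0xf4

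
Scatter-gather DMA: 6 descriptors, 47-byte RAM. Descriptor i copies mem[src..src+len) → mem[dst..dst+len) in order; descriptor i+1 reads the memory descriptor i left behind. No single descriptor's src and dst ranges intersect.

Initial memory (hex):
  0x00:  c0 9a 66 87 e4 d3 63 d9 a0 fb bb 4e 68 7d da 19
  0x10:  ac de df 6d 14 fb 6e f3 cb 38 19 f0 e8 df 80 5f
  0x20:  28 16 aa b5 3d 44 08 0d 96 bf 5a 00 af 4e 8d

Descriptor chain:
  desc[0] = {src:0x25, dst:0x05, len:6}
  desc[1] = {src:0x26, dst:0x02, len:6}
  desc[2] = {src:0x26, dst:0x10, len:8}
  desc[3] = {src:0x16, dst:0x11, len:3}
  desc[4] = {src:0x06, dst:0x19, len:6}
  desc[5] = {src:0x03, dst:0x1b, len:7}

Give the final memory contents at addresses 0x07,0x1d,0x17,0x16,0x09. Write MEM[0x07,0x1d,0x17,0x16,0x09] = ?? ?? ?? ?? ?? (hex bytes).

MEM[0x07,0x1d,0x17,0x16,0x09] = 00 bf 4e af bf

D0: mem[0x05..0x0a] <- [44 08 0d 96 bf 5a]
D1: mem[0x02..0x07] <- [08 0d 96 bf 5a 00]
D2: mem[0x10..0x17] <- [08 0d 96 bf 5a 00 af 4e]
D3: mem[0x11..0x13] <- [af 4e cb]
D4: mem[0x19..0x1e] <- [5a 00 96 bf 5a 4e]
D5: mem[0x1b..0x21] <- [0d 96 bf 5a 00 96 bf]
query mem[0x07]=0x00, mem[0x1d]=0xbf, mem[0x17]=0x4e, mem[0x16]=0xaf, mem[0x09]=0xbf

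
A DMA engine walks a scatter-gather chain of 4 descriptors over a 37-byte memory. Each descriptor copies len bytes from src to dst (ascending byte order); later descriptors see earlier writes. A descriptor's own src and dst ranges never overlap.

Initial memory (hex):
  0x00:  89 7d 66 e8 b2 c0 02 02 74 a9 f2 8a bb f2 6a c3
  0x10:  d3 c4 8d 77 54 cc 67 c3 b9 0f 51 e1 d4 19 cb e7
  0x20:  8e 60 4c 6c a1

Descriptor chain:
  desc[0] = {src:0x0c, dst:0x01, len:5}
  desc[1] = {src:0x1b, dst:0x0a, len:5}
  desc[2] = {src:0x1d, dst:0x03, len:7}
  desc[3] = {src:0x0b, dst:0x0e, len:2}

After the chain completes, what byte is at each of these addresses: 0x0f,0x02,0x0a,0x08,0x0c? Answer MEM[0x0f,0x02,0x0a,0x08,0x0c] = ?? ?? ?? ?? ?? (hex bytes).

MEM[0x0f,0x02,0x0a,0x08,0x0c] = 19 f2 e1 4c 19

#0 dst[0x01+5] := {0xbb,0xf2,0x6a,0xc3,0xd3}
#1 dst[0x0a+5] := {0xe1,0xd4,0x19,0xcb,0xe7}
#2 dst[0x03+7] := {0x19,0xcb,0xe7,0x8e,0x60,0x4c,0x6c}
#3 dst[0x0e+2] := {0xd4,0x19}
query mem[0x0f]=0x19, mem[0x02]=0xf2, mem[0x0a]=0xe1, mem[0x08]=0x4c, mem[0x0c]=0x19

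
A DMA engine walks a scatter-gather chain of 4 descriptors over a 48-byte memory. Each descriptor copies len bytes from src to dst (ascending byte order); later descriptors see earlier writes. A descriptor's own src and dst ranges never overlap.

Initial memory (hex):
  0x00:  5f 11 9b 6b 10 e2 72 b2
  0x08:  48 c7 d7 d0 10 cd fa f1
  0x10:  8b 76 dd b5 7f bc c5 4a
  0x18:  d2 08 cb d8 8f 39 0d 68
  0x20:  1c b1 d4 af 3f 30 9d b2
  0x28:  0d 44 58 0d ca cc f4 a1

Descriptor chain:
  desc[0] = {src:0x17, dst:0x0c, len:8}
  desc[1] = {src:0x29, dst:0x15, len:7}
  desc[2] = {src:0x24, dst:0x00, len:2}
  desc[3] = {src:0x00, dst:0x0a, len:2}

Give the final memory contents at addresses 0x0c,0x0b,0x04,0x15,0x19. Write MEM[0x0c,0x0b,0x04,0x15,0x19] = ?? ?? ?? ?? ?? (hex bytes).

  after D0: wrote 8B at 0x0c = 4ad208cbd88f390d
  after D1: wrote 7B at 0x15 = 44580dcaccf4a1
  after D2: wrote 2B at 0x00 = 3f30
  after D3: wrote 2B at 0x0a = 3f30
query mem[0x0c]=0x4a, mem[0x0b]=0x30, mem[0x04]=0x10, mem[0x15]=0x44, mem[0x19]=0xcc

MEM[0x0c,0x0b,0x04,0x15,0x19] = 4a 30 10 44 cc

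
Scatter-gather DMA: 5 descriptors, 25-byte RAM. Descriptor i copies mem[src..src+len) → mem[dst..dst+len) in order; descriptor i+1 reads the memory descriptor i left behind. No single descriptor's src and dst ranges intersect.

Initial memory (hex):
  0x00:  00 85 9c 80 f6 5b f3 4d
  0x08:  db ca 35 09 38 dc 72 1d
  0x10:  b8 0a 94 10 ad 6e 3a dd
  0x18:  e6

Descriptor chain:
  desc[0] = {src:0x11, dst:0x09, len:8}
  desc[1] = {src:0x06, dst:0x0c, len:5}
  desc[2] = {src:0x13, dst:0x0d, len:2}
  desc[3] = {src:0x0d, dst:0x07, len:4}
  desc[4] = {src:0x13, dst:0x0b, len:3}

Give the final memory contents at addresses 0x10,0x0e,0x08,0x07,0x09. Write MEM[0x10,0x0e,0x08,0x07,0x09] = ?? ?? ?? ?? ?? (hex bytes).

  after D0: wrote 8B at 0x09 = 0a9410ad6e3adde6
  after D1: wrote 5B at 0x0c = f34ddb0a94
  after D2: wrote 2B at 0x0d = 10ad
  after D3: wrote 4B at 0x07 = 10ad0a94
  after D4: wrote 3B at 0x0b = 10ad6e
query mem[0x10]=0x94, mem[0x0e]=0xad, mem[0x08]=0xad, mem[0x07]=0x10, mem[0x09]=0x0a

MEM[0x10,0x0e,0x08,0x07,0x09] = 94 ad ad 10 0a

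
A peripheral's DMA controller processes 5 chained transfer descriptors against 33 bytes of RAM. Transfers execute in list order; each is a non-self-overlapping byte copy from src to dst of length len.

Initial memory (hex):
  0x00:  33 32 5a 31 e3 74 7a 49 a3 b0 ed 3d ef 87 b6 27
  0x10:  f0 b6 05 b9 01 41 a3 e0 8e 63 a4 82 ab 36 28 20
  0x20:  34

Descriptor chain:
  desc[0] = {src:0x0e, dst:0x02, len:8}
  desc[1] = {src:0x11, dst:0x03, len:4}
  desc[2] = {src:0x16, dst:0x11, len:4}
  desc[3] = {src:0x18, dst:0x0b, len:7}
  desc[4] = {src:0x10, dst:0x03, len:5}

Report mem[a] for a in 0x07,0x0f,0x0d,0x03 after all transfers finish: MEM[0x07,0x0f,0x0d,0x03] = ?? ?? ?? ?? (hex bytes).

MEM[0x07,0x0f,0x0d,0x03] = 63 ab a4 36

  after D0: wrote 8B at 0x02 = b627f0b605b90141
  after D1: wrote 4B at 0x03 = b605b901
  after D2: wrote 4B at 0x11 = a3e08e63
  after D3: wrote 7B at 0x0b = 8e63a482ab3628
  after D4: wrote 5B at 0x03 = 3628e08e63
query mem[0x07]=0x63, mem[0x0f]=0xab, mem[0x0d]=0xa4, mem[0x03]=0x36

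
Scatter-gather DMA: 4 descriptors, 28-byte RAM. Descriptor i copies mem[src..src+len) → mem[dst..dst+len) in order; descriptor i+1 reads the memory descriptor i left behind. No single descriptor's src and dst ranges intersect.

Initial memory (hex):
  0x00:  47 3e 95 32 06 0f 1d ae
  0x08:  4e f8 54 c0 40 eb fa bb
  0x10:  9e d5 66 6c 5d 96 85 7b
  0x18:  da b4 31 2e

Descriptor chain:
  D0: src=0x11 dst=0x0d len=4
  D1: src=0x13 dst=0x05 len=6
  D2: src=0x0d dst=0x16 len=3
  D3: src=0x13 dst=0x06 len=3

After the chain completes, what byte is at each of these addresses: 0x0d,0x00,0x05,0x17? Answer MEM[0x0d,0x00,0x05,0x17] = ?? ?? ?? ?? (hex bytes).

#0 dst[0x0d+4] := {0xd5,0x66,0x6c,0x5d}
#1 dst[0x05+6] := {0x6c,0x5d,0x96,0x85,0x7b,0xda}
#2 dst[0x16+3] := {0xd5,0x66,0x6c}
#3 dst[0x06+3] := {0x6c,0x5d,0x96}
query mem[0x0d]=0xd5, mem[0x00]=0x47, mem[0x05]=0x6c, mem[0x17]=0x66

MEM[0x0d,0x00,0x05,0x17] = d5 47 6c 66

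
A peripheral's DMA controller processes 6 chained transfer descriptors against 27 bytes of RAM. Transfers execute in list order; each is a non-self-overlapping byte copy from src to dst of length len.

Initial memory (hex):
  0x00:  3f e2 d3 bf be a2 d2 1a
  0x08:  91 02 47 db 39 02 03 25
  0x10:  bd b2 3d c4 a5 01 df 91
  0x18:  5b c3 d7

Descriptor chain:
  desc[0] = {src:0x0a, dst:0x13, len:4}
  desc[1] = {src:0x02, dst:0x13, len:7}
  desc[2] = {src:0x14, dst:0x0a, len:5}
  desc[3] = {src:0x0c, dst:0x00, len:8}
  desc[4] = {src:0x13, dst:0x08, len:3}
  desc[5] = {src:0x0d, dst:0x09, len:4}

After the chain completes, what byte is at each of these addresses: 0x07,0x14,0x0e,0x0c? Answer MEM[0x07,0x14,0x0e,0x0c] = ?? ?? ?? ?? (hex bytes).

MEM[0x07,0x14,0x0e,0x0c] = d3 bf 1a bd

#0 dst[0x13+4] := {0x47,0xdb,0x39,0x02}
#1 dst[0x13+7] := {0xd3,0xbf,0xbe,0xa2,0xd2,0x1a,0x91}
#2 dst[0x0a+5] := {0xbf,0xbe,0xa2,0xd2,0x1a}
#3 dst[0x00+8] := {0xa2,0xd2,0x1a,0x25,0xbd,0xb2,0x3d,0xd3}
#4 dst[0x08+3] := {0xd3,0xbf,0xbe}
#5 dst[0x09+4] := {0xd2,0x1a,0x25,0xbd}
query mem[0x07]=0xd3, mem[0x14]=0xbf, mem[0x0e]=0x1a, mem[0x0c]=0xbd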